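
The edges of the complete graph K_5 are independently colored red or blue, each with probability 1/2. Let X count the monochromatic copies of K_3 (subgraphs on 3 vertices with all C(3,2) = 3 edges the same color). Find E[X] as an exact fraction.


Let X = Σ_S X_S over the C(5, 3) = 10 subsets S of size 3, where X_S = 1 if the K_3 on S is monochromatic.
For a fixed S, the K_3 on S has C(3, 2) = 3 edges. P[all 3 edges red] = (1/2)^3, and likewise for blue, so P[monochromatic] = 2·(1/2)^3 = 2^{1 − 3} = 1/4.
By linearity of expectation: E[X] = C(5, 3) · 2^{1 − 3} = 10 · 1/4 = 5/2.
Numerically: E[X] ≈ 2.50000.

E[X] = C(5,3)·2^(1−C(3,2)) = 5/2 ≈ 2.50000.


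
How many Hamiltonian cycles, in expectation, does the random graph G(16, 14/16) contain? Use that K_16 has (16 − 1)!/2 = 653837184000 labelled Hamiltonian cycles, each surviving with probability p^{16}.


K_16 has (16 − 1)!/2 = 653837184000 labelled Hamiltonian cycles.
For each such Hamiltonian cycle H, let X_H = 1 if all 16 edges of H are present in G. Then P[X_H = 1] = p^{16} = (7/8)^{16} = 33232930569601/281474976710656.
Summing the indicators: E[X] = Σ_H E[X_H] = 653837184000 · p^{16} = 653837184000 · 33232930569601/281474976710656 = 21219654042671322112875/274877906944.
Numerically: E[X] ≈ 7.72e+10.

E[X] = 653837184000 · (7/8)^{16} = 21219654042671322112875/274877906944 ≈ 7.72e+10.


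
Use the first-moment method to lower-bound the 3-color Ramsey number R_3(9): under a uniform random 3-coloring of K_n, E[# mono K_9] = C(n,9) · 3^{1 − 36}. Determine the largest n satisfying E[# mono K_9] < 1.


We need C(n, 9) · 3^{1 − 36} < 1, i.e. C(n, 9) < 3^{36 − 1} = 50031545098999707.
Check values of n near the boundary:
  n = 295: C(295, 9) = 41221140106119260; 41221140106119260 < 50031545098999707? YES
  n = 296: C(296, 9) = 42513789098994080; 42513789098994080 < 50031545098999707? YES
  n = 297: C(297, 9) = 43842345008337645; 43842345008337645 < 50031545098999707? YES
  n = 298: C(298, 9) = 45207677551849890; 45207677551849890 < 50031545098999707? YES
  n = 299: C(299, 9) = 46610674441390059; 46610674441390059 < 50031545098999707? YES
  n = 300: C(300, 9) = 48052241692154700; 48052241692154700 < 50031545098999707? YES
  n = 301: C(301, 9) = 49533303936090975; 49533303936090975 < 50031545098999707? YES
  n = 302: C(302, 9) = 51054804739588650; 51054804739588650 < 50031545098999707? NO
  n = 303: C(303, 9) = 52617706925494425; 52617706925494425 < 50031545098999707? NO
  n = 304: C(304, 9) = 54222992899492560; 54222992899492560 < 50031545098999707? NO
The largest n with C(n, 9) < 50031545098999707 is n = 301 (where E[X] = 16511101312030325/16677181699666569 ≈ 0.990). Hence R_3(9) > 301, i.e. R_3(9) ≥ 302.

Largest n = 301; hence R_3(9) > 301.


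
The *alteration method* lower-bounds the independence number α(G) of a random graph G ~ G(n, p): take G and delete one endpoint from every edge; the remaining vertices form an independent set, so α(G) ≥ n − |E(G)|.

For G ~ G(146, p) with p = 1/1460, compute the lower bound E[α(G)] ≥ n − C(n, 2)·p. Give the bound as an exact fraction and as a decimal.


E[|E(G)|] = C(146, 2)·p = 10585 · (1/1460) = 29/4.
E[α(G)] ≥ n − E[|E(G)|] = 146 − 29/4 = 555/4.
Numerically: ≈ 138.750000.
(This is only a lower bound; the true E[α(G)] may be larger.)

E[α(G)] ≥ 555/4 ≈ 138.750000.


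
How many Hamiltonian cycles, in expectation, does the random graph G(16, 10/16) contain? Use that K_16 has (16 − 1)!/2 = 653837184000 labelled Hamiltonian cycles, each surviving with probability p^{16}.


K_16 has (16 − 1)!/2 = 653837184000 labelled Hamiltonian cycles.
For each such Hamiltonian cycle H, let X_H = 1 if all 16 edges of H are present in G. Then P[X_H = 1] = p^{16} = (5/8)^{16} = 152587890625/281474976710656.
By linearity: E[X] = Σ_H E[X_H] = 653837184000 · p^{16} = 653837184000 · 152587890625/281474976710656 = 97429332733154296875/274877906944.
Numerically: E[X] ≈ 3.54e+08.

E[X] = 653837184000 · (5/8)^{16} = 97429332733154296875/274877906944 ≈ 3.54e+08.


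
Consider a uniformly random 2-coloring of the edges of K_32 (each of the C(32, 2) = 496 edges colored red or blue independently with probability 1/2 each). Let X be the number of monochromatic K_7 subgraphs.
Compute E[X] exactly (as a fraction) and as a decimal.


Let X = Σ_S X_S over the C(32, 7) = 3365856 subsets S of size 7, where X_S = 1 if the K_7 on S is monochromatic.
For a fixed S, the K_7 on S has C(7, 2) = 21 edges. P[all 21 edges red] = (1/2)^21, and likewise for blue, so P[monochromatic] = 2·(1/2)^21 = 2^{1 − 21} = 1/1048576.
By linearity of expectation: E[X] = C(32, 7) · 2^{1 − 21} = 3365856 · 1/1048576 = 105183/32768.
Numerically: E[X] ≈ 3.209930.

E[X] = C(32,7)·2^(1−C(7,2)) = 105183/32768 ≈ 3.209930.


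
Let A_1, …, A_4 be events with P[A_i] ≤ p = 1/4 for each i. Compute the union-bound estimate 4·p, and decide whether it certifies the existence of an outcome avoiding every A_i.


Union bound: P[∪_{i=1}^{4} A_i] ≤ Σ_i P[A_i] ≤ 4·p = 4·(1/4) = 1.
Numerically: 1 ≈ 1.000000.
Is 1 < 1? NO.
Since the bound 1 is ≥ 1, the union bound is uninformative here; it does NOT by itself certify existence.

4·p = 1 ≈ 1.000000; existence NOT certified by the union bound.


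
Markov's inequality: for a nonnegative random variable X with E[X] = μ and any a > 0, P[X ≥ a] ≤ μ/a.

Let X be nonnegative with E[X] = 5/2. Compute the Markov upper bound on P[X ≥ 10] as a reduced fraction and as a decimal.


μ = E[X] = 5/2, a = 10.
Markov: P[X ≥ 10] ≤ μ/a = (5/2)/10 = 1/4.
Numerically: ≈ 0.250.
(Since a = 10 > μ = 2.500, the bound 1/4 is < 1 and informative.)

P[X ≥ 10] ≤ 1/4 ≈ 0.250.


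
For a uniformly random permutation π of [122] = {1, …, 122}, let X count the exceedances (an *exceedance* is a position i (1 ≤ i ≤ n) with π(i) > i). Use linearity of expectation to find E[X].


Write X = Σ_{i=1}^{122} X_i, where X_i = 1_{π(i) > i}.
For each fixed i, π(i) is uniform over {1, …, 122} (marginal of a uniform permutation), so P[π(i) > i] = (n − i)/n. Summing: Σ_{i=1}^{122} (n − i)/n = (0 + 1 + … + 121)/122 = 122(122 − 1)/(2·122) = (122 − 1)/2.
Hence E[X] = Σ_{i=1}^{122} (122 − i)/122 = 121/2 ≈ 60.5000.

E[X] = 121/2 = 60.5000.


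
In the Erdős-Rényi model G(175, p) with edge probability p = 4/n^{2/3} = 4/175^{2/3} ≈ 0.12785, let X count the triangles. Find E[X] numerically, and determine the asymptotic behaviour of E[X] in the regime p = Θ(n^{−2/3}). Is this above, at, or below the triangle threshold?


Number of potential triangles: C(175, 3) = 877975.
Each occurs with probability p³ ≈ (0.12785)³ ≈ 2.08979592e-03.
By linearity: E[X] = C(175, 3)·p³ ≈ 877975 · 2.08979592e-03 ≈ 1834.788571.
Since α = 2/3 < 1, p = c/n^{2/3} ≫ 1/n is above the triangle threshold p ~ 1/n. Asymptotically E[X] ~ (c³/6)·n^{3(1−α)} = (4³/6)·n^{1} → ∞; triangles are abundant w.h.p.

E[X] ≈ 1834.788571; in regime p = Θ(1/n^{2/3}) E[X] diverges (above the triangle threshold p ~ 1/n).


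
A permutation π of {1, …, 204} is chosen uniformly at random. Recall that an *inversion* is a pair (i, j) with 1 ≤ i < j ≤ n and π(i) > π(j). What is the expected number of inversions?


Write X = Σ X_I over the C(204, 2) = 20706 pairs i < j, with X_I the indicator of one inversion.
There are 20706 indicators.
For each fixed pair i < j, the values π(i) and π(j) are two distinct elements of {1, …, 204} in uniformly random order; by symmetry P[π(i) > π(j)] = 1/2.
By linearity: E[X] = 20706 · (1/2) = C(204, 2) · (1/2) = 20706/2 = 10353 ≈ 10353.0000.

E[X] = 10353 = 10353.0000.


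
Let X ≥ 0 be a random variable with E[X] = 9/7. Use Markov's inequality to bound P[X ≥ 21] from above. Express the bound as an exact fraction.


μ = E[X] = 9/7, a = 21.
Markov: P[X ≥ 21] ≤ μ/a = (9/7)/21 = 3/49.
Numerically: ≈ 0.061.
(Since a = 21 > μ = 1.286, the bound 3/49 is < 1 and informative.)

P[X ≥ 21] ≤ 3/49 ≈ 0.061.


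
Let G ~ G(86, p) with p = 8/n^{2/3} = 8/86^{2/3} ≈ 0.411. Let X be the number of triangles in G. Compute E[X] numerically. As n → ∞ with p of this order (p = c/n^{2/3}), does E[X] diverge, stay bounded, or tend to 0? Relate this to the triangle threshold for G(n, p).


Number of potential triangles: C(86, 3) = 102340.
Each occurs with probability p³ ≈ (0.411)³ ≈ 6.92266e-02.
By linearity: E[X] = C(86, 3)·p³ ≈ 102340 · 6.92266e-02 ≈ 7084.651.
Since α = 2/3 < 1, p = c/n^{2/3} ≫ 1/n is above the triangle threshold p ~ 1/n. Asymptotically E[X] ~ (c³/6)·n^{3(1−α)} = (8³/6)·n^{1} → ∞; triangles are abundant w.h.p.

E[X] ≈ 7084.651; in regime p = Θ(1/n^{2/3}) E[X] diverges (above the triangle threshold p ~ 1/n).


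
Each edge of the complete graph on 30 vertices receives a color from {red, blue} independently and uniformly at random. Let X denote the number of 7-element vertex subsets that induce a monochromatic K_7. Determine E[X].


Let X = Σ_S X_S over the C(30, 7) = 2035800 subsets S of size 7, where X_S = 1 if the K_7 on S is monochromatic.
For a fixed S, the K_7 on S has C(7, 2) = 21 edges. P[all 21 edges red] = (1/2)^21, and likewise for blue, so P[monochromatic] = 2·(1/2)^21 = 2^{1 − 21} = 1/1048576.
By linearity: E[X] = C(30, 7) · 2^{1 − 21} = 2035800 · 1/1048576 = 254475/131072.
Numerically: E[X] ≈ 1.94149.

E[X] = C(30,7)·2^(1−C(7,2)) = 254475/131072 ≈ 1.94149.


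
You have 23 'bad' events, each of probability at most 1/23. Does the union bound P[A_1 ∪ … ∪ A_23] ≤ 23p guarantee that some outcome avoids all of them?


Union bound: P[∪_{i=1}^{23} A_i] ≤ Σ_i P[A_i] ≤ 23·p = 23·(1/23) = 1.
Numerically: 1 ≈ 1.000.
Is 1 < 1? NO.
Since the bound 1 is ≥ 1, the union bound is uninformative here; it does NOT by itself certify existence.

23·p = 1 ≈ 1.000; existence NOT certified by the union bound.


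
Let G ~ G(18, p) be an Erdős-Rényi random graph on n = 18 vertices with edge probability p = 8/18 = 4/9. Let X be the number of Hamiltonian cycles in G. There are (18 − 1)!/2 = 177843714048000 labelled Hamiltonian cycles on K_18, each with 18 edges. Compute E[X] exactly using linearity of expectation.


K_18 has (18 − 1)!/2 = 177843714048000 labelled Hamiltonian cycles.
For each such Hamiltonian cycle H, let X_H = 1 if all 18 edges of H are present in G. Then P[X_H = 1] = p^{18} = (4/9)^{18} = 68719476736/150094635296999121.
By linearity of expectation: E[X] = Σ_H E[X_H] = 177843714048000 · p^{18} = 177843714048000 · 68719476736/150094635296999121 = 16764508875398316032000/205891132094649.
Numerically: E[X] ≈ 8.14e+07.

E[X] = 177843714048000 · (4/9)^{18} = 16764508875398316032000/205891132094649 ≈ 8.14e+07.


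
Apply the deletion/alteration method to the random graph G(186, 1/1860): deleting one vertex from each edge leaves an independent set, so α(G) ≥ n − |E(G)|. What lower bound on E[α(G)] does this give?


E[|E(G)|] = C(186, 2)·p = 17205 · (1/1860) = 37/4.
E[α(G)] ≥ n − E[|E(G)|] = 186 − 37/4 = 707/4.
Numerically: ≈ 176.75000.
(This is only a lower bound; the true E[α(G)] may be larger.)

E[α(G)] ≥ 707/4 ≈ 176.75000.


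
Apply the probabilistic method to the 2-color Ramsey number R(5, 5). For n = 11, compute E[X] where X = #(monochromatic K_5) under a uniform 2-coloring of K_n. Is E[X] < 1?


E[X] = C(11, 5) · 2^{1 − 10} = 462 · 2^{−9} = 462/512.
As a reduced fraction: E[X] = 231/256 ≈ 0.902.
Is E[X] < 1? YES.
Since E[X] < 1, there exists a 2-coloring of K_{11} with no monochromatic K_5; hence R(5, 5) > 11.

E[X] = 231/256 ≈ 0.902; E[X] < 1, so R(5, 5) > 11.


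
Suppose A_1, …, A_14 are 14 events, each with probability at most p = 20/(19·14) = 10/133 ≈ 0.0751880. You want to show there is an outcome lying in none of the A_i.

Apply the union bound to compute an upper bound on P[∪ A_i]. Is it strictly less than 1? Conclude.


Union bound: P[∪_{i=1}^{14} A_i] ≤ Σ_i P[A_i] ≤ 14·p = 14·(10/133) = 20/19.
Numerically: 20/19 ≈ 1.0526316.
Is 20/19 < 1? NO.
Since the bound 20/19 is ≥ 1, the union bound is uninformative here; it does NOT by itself certify existence.

14·p = 20/19 ≈ 1.0526316; existence NOT certified by the union bound.


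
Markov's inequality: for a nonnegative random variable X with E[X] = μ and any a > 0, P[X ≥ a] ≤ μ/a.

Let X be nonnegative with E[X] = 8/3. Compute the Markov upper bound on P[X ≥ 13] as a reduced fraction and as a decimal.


μ = E[X] = 8/3, a = 13.
Markov: P[X ≥ 13] ≤ μ/a = (8/3)/13 = 8/39.
Numerically: ≈ 0.205.
(Since a = 13 > μ = 2.667, the bound 8/39 is < 1 and informative.)

P[X ≥ 13] ≤ 8/39 ≈ 0.205.


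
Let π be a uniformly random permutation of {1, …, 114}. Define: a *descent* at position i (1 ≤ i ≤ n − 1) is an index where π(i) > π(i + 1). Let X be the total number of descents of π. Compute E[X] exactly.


Write X = Σ X_I over i = 1, …, 113, with X_I the indicator of one descent.
There are 113 indicators.
For each fixed i, the pair (π(i), π(i+1)) is a uniformly random ordered pair of distinct values from {1, …, 114}; by symmetry P[π(i) > π(i+1)] = 1/2.
By linearity: E[X] = 113 · (1/2) = (114 − 1) · (1/2) = 113/2 ≈ 56.50000.

E[X] = 113/2 = 56.50000.


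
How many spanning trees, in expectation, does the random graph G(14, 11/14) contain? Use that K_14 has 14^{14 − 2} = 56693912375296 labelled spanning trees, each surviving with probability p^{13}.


K_14 has 14^{14 − 2} = 56693912375296 labelled spanning trees.
For each such spanning tree H, let X_H = 1 if all 13 edges of H are present in G. Then P[X_H = 1] = p^{13} = (11/14)^{13} = 34522712143931/793714773254144.
By linearity: E[X] = Σ_H E[X_H] = 56693912375296 · p^{13} = 56693912375296 · 34522712143931/793714773254144 = 34522712143931/14.
Numerically: E[X] ≈ 2.4659e+12.

E[X] = 56693912375296 · (11/14)^{13} = 34522712143931/14 ≈ 2.4659e+12.


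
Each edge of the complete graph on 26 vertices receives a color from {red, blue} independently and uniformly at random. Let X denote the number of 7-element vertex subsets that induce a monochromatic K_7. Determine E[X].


Let X = Σ_S X_S over the C(26, 7) = 657800 subsets S of size 7, where X_S = 1 if the K_7 on S is monochromatic.
For a fixed S, the K_7 on S has C(7, 2) = 21 edges. P[all 21 edges red] = (1/2)^21, and likewise for blue, so P[monochromatic] = 2·(1/2)^21 = 2^{1 − 21} = 1/1048576.
By linearity: E[X] = C(26, 7) · 2^{1 − 21} = 657800 · 1/1048576 = 82225/131072.
Numerically: E[X] ≈ 0.627327.

E[X] = C(26,7)·2^(1−C(7,2)) = 82225/131072 ≈ 0.627327.


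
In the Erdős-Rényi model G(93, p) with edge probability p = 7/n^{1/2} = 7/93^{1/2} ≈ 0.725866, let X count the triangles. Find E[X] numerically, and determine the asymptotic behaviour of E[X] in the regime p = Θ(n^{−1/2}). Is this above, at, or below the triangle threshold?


Number of potential triangles: C(93, 3) = 129766.
Each occurs with probability p³ ≈ (0.725866)³ ≈ 3.82445625e-01.
By linearity: E[X] = C(93, 3)·p³ ≈ 129766 · 3.82445625e-01 ≈ 49628.438980.
Since α = 1/2 < 1, p = c/n^{1/2} ≫ 1/n is above the triangle threshold p ~ 1/n. Asymptotically E[X] ~ (c³/6)·n^{3(1−α)} = (7³/6)·n^{1.5} → ∞; triangles are abundant w.h.p.

E[X] ≈ 49628.438980; in regime p = Θ(1/n^{1/2}) E[X] diverges (above the triangle threshold p ~ 1/n).


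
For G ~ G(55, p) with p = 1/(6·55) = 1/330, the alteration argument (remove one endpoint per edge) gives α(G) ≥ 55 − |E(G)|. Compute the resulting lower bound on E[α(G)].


E[|E(G)|] = C(55, 2)·p = 1485 · (1/330) = 9/2.
E[α(G)] ≥ n − E[|E(G)|] = 55 − 9/2 = 101/2.
Numerically: ≈ 50.500000.
(This is only a lower bound; the true E[α(G)] may be larger.)

E[α(G)] ≥ 101/2 ≈ 50.500000.


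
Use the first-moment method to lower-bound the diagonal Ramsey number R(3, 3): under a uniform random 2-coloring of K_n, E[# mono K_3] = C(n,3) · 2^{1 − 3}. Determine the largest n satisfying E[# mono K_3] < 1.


We need C(n, 3) · 2^{1 − 3} < 1, i.e. C(n, 3) < 2^{3 − 1} = 4.
Check values of n near the boundary:
  n = 3: C(3, 3) = 1; 1 < 4? YES
  n = 4: C(4, 3) = 4; 4 < 4? NO
  n = 5: C(5, 3) = 10; 10 < 4? NO
The largest n with C(n, 3) < 4 is n = 3 (where E[X] = 1/4 ≈ 0.2500). Hence R(3, 3) > 3, i.e. R(3, 3) ≥ 4.

Largest n = 3; hence R(3, 3) > 3.


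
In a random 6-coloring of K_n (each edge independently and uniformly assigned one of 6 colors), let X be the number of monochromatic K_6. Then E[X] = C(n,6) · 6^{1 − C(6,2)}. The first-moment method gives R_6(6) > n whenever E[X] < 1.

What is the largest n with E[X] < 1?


We need C(n, 6) · 6^{1 − 15} < 1, i.e. C(n, 6) < 6^{15 − 1} = 78364164096.
Check values of n near the boundary:
  n = 197: C(197, 6) = 75176946208; 75176946208 < 78364164096? YES
  n = 198: C(198, 6) = 77526225777; 77526225777 < 78364164096? YES
  n = 199: C(199, 6) = 79936367511; 79936367511 < 78364164096? NO
  n = 200: C(200, 6) = 82408626300; 82408626300 < 78364164096? NO
The largest n with C(n, 6) < 78364164096 is n = 198 (where E[X] = 25842075259/26121388032 ≈ 0.989307). Hence R_6(6) > 198, i.e. R_6(6) ≥ 199.

Largest n = 198; hence R_6(6) > 198.


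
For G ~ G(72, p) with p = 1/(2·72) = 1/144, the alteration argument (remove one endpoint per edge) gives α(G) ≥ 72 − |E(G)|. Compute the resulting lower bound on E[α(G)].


E[|E(G)|] = C(72, 2)·p = 2556 · (1/144) = 71/4.
E[α(G)] ≥ n − E[|E(G)|] = 72 − 71/4 = 217/4.
Numerically: ≈ 54.2500.
(This is only a lower bound; the true E[α(G)] may be larger.)

E[α(G)] ≥ 217/4 ≈ 54.2500.


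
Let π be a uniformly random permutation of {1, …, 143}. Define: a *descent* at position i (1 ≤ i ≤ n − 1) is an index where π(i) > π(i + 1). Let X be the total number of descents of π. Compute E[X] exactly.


Write X = Σ X_I over i = 1, …, 142, with X_I the indicator of one descent.
There are 142 indicators.
For each fixed i, the pair (π(i), π(i+1)) is a uniformly random ordered pair of distinct values from {1, …, 143}; by symmetry P[π(i) > π(i+1)] = 1/2.
By linearity: E[X] = 142 · (1/2) = (143 − 1) · (1/2) = 71 ≈ 71.0000.

E[X] = 71 = 71.0000.


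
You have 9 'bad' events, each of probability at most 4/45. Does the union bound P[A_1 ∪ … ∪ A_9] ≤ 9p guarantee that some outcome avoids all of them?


Union bound: P[∪_{i=1}^{9} A_i] ≤ Σ_i P[A_i] ≤ 9·p = 9·(4/45) = 4/5.
Numerically: 4/5 ≈ 0.80000.
Is 4/5 < 1? YES.
Since P[∪ A_i] ≤ 4/5 < 1, the complement has P[∩ A_i^c] ≥ 1 − 4/5 = 1/5 > 0, so some outcome avoids every A_i.

9·p = 4/5 ≈ 0.80000; existence CERTIFIED by the union bound.


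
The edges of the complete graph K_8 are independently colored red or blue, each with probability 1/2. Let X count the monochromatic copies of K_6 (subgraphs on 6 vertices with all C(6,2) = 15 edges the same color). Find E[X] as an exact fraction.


Let X = Σ_S X_S over the C(8, 6) = 28 subsets S of size 6, where X_S = 1 if the K_6 on S is monochromatic.
For a fixed S, the K_6 on S has C(6, 2) = 15 edges. P[all 15 edges red] = (1/2)^15, and likewise for blue, so P[monochromatic] = 2·(1/2)^15 = 2^{1 − 15} = 1/16384.
By linearity of expectation: E[X] = C(8, 6) · 2^{1 − 15} = 28 · 1/16384 = 7/4096.
Numerically: E[X] ≈ 0.002.

E[X] = C(8,6)·2^(1−C(6,2)) = 7/4096 ≈ 0.002.


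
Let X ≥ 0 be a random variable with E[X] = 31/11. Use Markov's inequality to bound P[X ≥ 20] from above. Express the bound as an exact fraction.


μ = E[X] = 31/11, a = 20.
Markov: P[X ≥ 20] ≤ μ/a = (31/11)/20 = 31/220.
Numerically: ≈ 0.14091.
(Since a = 20 > μ = 2.81818, the bound 31/220 is < 1 and informative.)

P[X ≥ 20] ≤ 31/220 ≈ 0.14091.


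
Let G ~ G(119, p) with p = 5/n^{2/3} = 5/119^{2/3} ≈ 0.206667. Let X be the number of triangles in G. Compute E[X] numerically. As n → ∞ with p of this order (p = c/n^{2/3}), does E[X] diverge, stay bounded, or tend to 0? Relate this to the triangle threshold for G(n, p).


Number of potential triangles: C(119, 3) = 273819.
Each occurs with probability p³ ≈ (0.206667)³ ≈ 8.82706024e-03.
By linearity: E[X] = C(119, 3)·p³ ≈ 273819 · 8.82706024e-03 ≈ 2417.016807.
Since α = 2/3 < 1, p = c/n^{2/3} ≫ 1/n is above the triangle threshold p ~ 1/n. Asymptotically E[X] ~ (c³/6)·n^{3(1−α)} = (5³/6)·n^{1} → ∞; triangles are abundant w.h.p.

E[X] ≈ 2417.016807; in regime p = Θ(1/n^{2/3}) E[X] diverges (above the triangle threshold p ~ 1/n).


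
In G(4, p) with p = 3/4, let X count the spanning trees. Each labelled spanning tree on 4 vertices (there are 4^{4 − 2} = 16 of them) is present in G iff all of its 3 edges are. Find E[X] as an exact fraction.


K_4 has 4^{4 − 2} = 16 labelled spanning trees.
For each such spanning tree H, let X_H = 1 if all 3 edges of H are present in G. Then P[X_H = 1] = p^{3} = (3/4)^{3} = 27/64.
Summing the indicators: E[X] = Σ_H E[X_H] = 16 · p^{3} = 16 · 27/64 = 27/4.
Numerically: E[X] ≈ 6.75.

E[X] = 16 · (3/4)^{3} = 27/4 ≈ 6.75.


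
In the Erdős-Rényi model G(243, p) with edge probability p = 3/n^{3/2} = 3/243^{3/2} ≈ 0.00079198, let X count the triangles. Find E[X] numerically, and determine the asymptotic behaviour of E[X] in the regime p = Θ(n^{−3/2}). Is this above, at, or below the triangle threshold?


Number of potential triangles: C(243, 3) = 2362041.
Each occurs with probability p³ ≈ (0.00079198)³ ≈ 4.9674732e-10.
By linearity: E[X] = C(243, 3)·p³ ≈ 2362041 · 4.9674732e-10 ≈ 0.00117.
Since α = 3/2 > 1, p = c/n^{3/2} = o(1/n) is below the triangle threshold p ~ 1/n. Asymptotically E[X] ~ (c³/6)·n^{3(1−α)} = (3³/6)·n^{-1.5} → 0, so by Markov's inequality G has no triangles w.h.p.

E[X] ≈ 0.00117; in regime p = Θ(1/n^{3/2}) E[X] tends to 0 (below the triangle threshold p ~ 1/n).


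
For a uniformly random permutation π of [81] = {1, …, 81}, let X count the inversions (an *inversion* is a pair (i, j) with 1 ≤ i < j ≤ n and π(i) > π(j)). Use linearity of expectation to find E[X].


Write X = Σ X_I over the C(81, 2) = 3240 pairs i < j, with X_I the indicator of one inversion.
There are 3240 indicators.
For each fixed pair i < j, the values π(i) and π(j) are two distinct elements of {1, …, 81} in uniformly random order; by symmetry P[π(i) > π(j)] = 1/2.
By linearity: E[X] = 3240 · (1/2) = C(81, 2) · (1/2) = 3240/2 = 1620 ≈ 1620.000000.

E[X] = 1620 = 1620.000000.


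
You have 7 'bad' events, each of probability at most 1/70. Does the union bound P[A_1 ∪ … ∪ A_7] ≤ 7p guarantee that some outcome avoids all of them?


Union bound: P[∪_{i=1}^{7} A_i] ≤ Σ_i P[A_i] ≤ 7·p = 7·(1/70) = 1/10.
Numerically: 1/10 ≈ 0.100.
Is 1/10 < 1? YES.
Since P[∪ A_i] ≤ 1/10 < 1, the complement has P[∩ A_i^c] ≥ 1 − 1/10 = 9/10 > 0, so some outcome avoids every A_i.

7·p = 1/10 ≈ 0.100; existence CERTIFIED by the union bound.


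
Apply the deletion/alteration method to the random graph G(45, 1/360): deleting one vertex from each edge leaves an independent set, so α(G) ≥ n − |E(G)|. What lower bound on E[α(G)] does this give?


E[|E(G)|] = C(45, 2)·p = 990 · (1/360) = 11/4.
E[α(G)] ≥ n − E[|E(G)|] = 45 − 11/4 = 169/4.
Numerically: ≈ 42.250000.
(This is only a lower bound; the true E[α(G)] may be larger.)

E[α(G)] ≥ 169/4 ≈ 42.250000.


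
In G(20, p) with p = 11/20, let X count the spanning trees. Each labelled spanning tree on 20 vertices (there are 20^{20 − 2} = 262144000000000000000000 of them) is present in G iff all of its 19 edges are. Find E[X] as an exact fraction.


K_20 has 20^{20 − 2} = 262144000000000000000000 labelled spanning trees.
For each such spanning tree H, let X_H = 1 if all 19 edges of H are present in G. Then P[X_H = 1] = p^{19} = (11/20)^{19} = 61159090448414546291/5242880000000000000000000.
Summing the indicators: E[X] = Σ_H E[X_H] = 262144000000000000000000 · p^{19} = 262144000000000000000000 · 61159090448414546291/5242880000000000000000000 = 61159090448414546291/20.
Numerically: E[X] ≈ 3.058e+18.

E[X] = 262144000000000000000000 · (11/20)^{19} = 61159090448414546291/20 ≈ 3.058e+18.


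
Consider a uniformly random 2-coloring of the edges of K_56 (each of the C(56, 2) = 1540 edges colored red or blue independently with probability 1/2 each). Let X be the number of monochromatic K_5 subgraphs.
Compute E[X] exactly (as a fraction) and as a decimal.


Let X = Σ_S X_S over the C(56, 5) = 3819816 subsets S of size 5, where X_S = 1 if the K_5 on S is monochromatic.
For a fixed S, the K_5 on S has C(5, 2) = 10 edges. P[all 10 edges red] = (1/2)^10, and likewise for blue, so P[monochromatic] = 2·(1/2)^10 = 2^{1 − 10} = 1/512.
Summing: E[X] = C(56, 5) · 2^{1 − 10} = 3819816 · 1/512 = 477477/64.
Numerically: E[X] ≈ 7460.57812.

E[X] = C(56,5)·2^(1−C(5,2)) = 477477/64 ≈ 7460.57812.


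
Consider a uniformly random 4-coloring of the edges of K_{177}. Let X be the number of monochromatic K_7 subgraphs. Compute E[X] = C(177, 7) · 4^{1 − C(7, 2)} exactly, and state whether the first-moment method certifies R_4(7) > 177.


E[X] = C(177, 7) · 4^{1 − 21} = 957664425960 · 4^{−20} = 957664425960/1099511627776.
As a reduced fraction: E[X] = 119708053245/137438953472 ≈ 0.871.
Is E[X] < 1? YES.
Since E[X] < 1, there exists a 4-coloring of K_{177} with no monochromatic K_7; hence R_4(7) > 177.

E[X] = 119708053245/137438953472 ≈ 0.871; E[X] < 1, so R_4(7) > 177.


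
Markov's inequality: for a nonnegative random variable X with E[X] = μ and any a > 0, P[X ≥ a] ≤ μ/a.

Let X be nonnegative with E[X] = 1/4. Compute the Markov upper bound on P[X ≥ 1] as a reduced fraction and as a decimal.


μ = E[X] = 1/4, a = 1.
Markov: P[X ≥ 1] ≤ μ/a = (1/4)/1 = 1/4.
Numerically: ≈ 0.25000.
(Since a = 1 > μ = 0.25000, the bound 1/4 is < 1 and informative.)

P[X ≥ 1] ≤ 1/4 ≈ 0.25000.


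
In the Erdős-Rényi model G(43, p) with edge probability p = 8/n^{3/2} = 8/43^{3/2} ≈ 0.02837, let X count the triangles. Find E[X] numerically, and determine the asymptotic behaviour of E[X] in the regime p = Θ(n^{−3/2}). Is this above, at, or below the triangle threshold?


Number of potential triangles: C(43, 3) = 12341.
Each occurs with probability p³ ≈ (0.02837)³ ≈ 2.283820e-05.
By linearity: E[X] = C(43, 3)·p³ ≈ 12341 · 2.283820e-05 ≈ 0.2818.
Since α = 3/2 > 1, p = c/n^{3/2} = o(1/n) is below the triangle threshold p ~ 1/n. Asymptotically E[X] ~ (c³/6)·n^{3(1−α)} = (8³/6)·n^{-1.5} → 0, so by Markov's inequality G has no triangles w.h.p.

E[X] ≈ 0.2818; in regime p = Θ(1/n^{3/2}) E[X] tends to 0 (below the triangle threshold p ~ 1/n).


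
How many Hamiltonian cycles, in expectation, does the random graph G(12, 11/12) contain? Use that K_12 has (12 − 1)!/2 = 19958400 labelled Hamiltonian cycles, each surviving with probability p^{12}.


K_12 has (12 − 1)!/2 = 19958400 labelled Hamiltonian cycles.
For each such Hamiltonian cycle H, let X_H = 1 if all 12 edges of H are present in G. Then P[X_H = 1] = p^{12} = (11/12)^{12} = 3138428376721/8916100448256.
By linearity of expectation: E[X] = Σ_H E[X_H] = 19958400 · p^{12} = 19958400 · 3138428376721/8916100448256 = 6041474625187925/859963392.
Numerically: E[X] ≈ 7.03e+06.

E[X] = 19958400 · (11/12)^{12} = 6041474625187925/859963392 ≈ 7.03e+06.


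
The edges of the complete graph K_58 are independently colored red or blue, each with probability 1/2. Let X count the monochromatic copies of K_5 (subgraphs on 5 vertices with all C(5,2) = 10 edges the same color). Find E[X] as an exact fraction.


Let X = Σ_S X_S over the C(58, 5) = 4582116 subsets S of size 5, where X_S = 1 if the K_5 on S is monochromatic.
For a fixed S, the K_5 on S has C(5, 2) = 10 edges. P[all 10 edges red] = (1/2)^10, and likewise for blue, so P[monochromatic] = 2·(1/2)^10 = 2^{1 − 10} = 1/512.
By linearity of expectation: E[X] = C(58, 5) · 2^{1 − 10} = 4582116 · 1/512 = 1145529/128.
Numerically: E[X] ≈ 8949.44531.

E[X] = C(58,5)·2^(1−C(5,2)) = 1145529/128 ≈ 8949.44531.


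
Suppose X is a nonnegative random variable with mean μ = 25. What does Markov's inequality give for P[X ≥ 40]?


μ = E[X] = 25, a = 40.
Markov: P[X ≥ 40] ≤ μ/a = (25)/40 = 5/8.
Numerically: ≈ 0.62500.
(Since a = 40 > μ = 25.00000, the bound 5/8 is < 1 and informative.)

P[X ≥ 40] ≤ 5/8 ≈ 0.62500.


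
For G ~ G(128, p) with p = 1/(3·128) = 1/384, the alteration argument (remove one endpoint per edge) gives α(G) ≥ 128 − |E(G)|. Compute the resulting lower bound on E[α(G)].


E[|E(G)|] = C(128, 2)·p = 8128 · (1/384) = 127/6.
E[α(G)] ≥ n − E[|E(G)|] = 128 − 127/6 = 641/6.
Numerically: ≈ 106.833.
(This is only a lower bound; the true E[α(G)] may be larger.)

E[α(G)] ≥ 641/6 ≈ 106.833.


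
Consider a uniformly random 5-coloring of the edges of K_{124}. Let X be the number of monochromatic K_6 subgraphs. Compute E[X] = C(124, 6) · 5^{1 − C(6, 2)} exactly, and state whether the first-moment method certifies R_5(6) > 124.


E[X] = C(124, 6) · 5^{1 − 15} = 4465475476 · 5^{−14} = 4465475476/6103515625.
As a reduced fraction: E[X] = 4465475476/6103515625 ≈ 0.7316.
Is E[X] < 1? YES.
Since E[X] < 1, there exists a 5-coloring of K_{124} with no monochromatic K_6; hence R_5(6) > 124.

E[X] = 4465475476/6103515625 ≈ 0.7316; E[X] < 1, so R_5(6) > 124.


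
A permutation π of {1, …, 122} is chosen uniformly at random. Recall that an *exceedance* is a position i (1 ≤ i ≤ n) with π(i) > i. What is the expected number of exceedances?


Write X = Σ_{i=1}^{122} X_i, where X_i = 1_{π(i) > i}.
For each fixed i, π(i) is uniform over {1, …, 122} (marginal of a uniform permutation), so P[π(i) > i] = (n − i)/n. Summing: Σ_{i=1}^{122} (n − i)/n = (0 + 1 + … + 121)/122 = 122(122 − 1)/(2·122) = (122 − 1)/2.
Hence E[X] = Σ_{i=1}^{122} (122 − i)/122 = 121/2 ≈ 60.50000.

E[X] = 121/2 = 60.50000.


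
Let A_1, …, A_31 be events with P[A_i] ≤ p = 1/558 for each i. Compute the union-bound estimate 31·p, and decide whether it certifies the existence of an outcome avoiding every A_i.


Union bound: P[∪_{i=1}^{31} A_i] ≤ Σ_i P[A_i] ≤ 31·p = 31·(1/558) = 1/18.
Numerically: 1/18 ≈ 0.0556.
Is 1/18 < 1? YES.
Since P[∪ A_i] ≤ 1/18 < 1, the complement has P[∩ A_i^c] ≥ 1 − 1/18 = 17/18 > 0, so some outcome avoids every A_i.

31·p = 1/18 ≈ 0.0556; existence CERTIFIED by the union bound.


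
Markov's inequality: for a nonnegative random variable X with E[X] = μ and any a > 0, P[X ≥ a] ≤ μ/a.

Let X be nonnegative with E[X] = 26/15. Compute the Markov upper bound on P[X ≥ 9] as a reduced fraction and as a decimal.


μ = E[X] = 26/15, a = 9.
Markov: P[X ≥ 9] ≤ μ/a = (26/15)/9 = 26/135.
Numerically: ≈ 0.19259.
(Since a = 9 > μ = 1.73333, the bound 26/135 is < 1 and informative.)

P[X ≥ 9] ≤ 26/135 ≈ 0.19259.


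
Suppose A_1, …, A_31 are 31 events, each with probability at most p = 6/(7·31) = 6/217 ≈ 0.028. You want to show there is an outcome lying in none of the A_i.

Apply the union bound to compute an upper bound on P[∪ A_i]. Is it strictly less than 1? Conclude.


Union bound: P[∪_{i=1}^{31} A_i] ≤ Σ_i P[A_i] ≤ 31·p = 31·(6/217) = 6/7.
Numerically: 6/7 ≈ 0.857.
Is 6/7 < 1? YES.
Since P[∪ A_i] ≤ 6/7 < 1, the complement has P[∩ A_i^c] ≥ 1 − 6/7 = 1/7 > 0, so some outcome avoids every A_i.

31·p = 6/7 ≈ 0.857; existence CERTIFIED by the union bound.


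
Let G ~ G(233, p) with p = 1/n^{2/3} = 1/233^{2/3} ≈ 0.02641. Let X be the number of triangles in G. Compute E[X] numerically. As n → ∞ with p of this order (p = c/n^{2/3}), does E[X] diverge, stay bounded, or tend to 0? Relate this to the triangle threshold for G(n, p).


Number of potential triangles: C(233, 3) = 2081156.
Each occurs with probability p³ ≈ (0.02641)³ ≈ 1.841994e-05.
By linearity: E[X] = C(233, 3)·p³ ≈ 2081156 · 1.841994e-05 ≈ 38.3348.
Since α = 2/3 < 1, p = c/n^{2/3} ≫ 1/n is above the triangle threshold p ~ 1/n. Asymptotically E[X] ~ (c³/6)·n^{3(1−α)} = (1³/6)·n^{1} → ∞; triangles are abundant w.h.p.

E[X] ≈ 38.3348; in regime p = Θ(1/n^{2/3}) E[X] diverges (above the triangle threshold p ~ 1/n).


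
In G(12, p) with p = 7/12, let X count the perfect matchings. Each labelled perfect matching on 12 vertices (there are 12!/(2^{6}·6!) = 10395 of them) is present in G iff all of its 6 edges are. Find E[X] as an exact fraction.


K_12 has 12!/(2^{6}·6!) = 10395 labelled perfect matchings.
For each such perfect matching H, let X_H = 1 if all 6 edges of H are present in G. Then P[X_H = 1] = p^{6} = (7/12)^{6} = 117649/2985984.
By linearity of expectation: E[X] = Σ_H E[X_H] = 10395 · p^{6} = 10395 · 117649/2985984 = 45294865/110592.
Numerically: E[X] ≈ 410.

E[X] = 10395 · (7/12)^{6} = 45294865/110592 ≈ 410.


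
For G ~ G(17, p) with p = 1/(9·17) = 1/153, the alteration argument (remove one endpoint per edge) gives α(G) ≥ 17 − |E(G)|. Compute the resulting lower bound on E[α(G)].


E[|E(G)|] = C(17, 2)·p = 136 · (1/153) = 8/9.
E[α(G)] ≥ n − E[|E(G)|] = 17 − 8/9 = 145/9.
Numerically: ≈ 16.111111.
(This is only a lower bound; the true E[α(G)] may be larger.)

E[α(G)] ≥ 145/9 ≈ 16.111111.


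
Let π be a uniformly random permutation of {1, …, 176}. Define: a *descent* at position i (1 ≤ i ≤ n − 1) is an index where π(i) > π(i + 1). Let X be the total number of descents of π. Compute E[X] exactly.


Write X = Σ X_I over i = 1, …, 175, with X_I the indicator of one descent.
There are 175 indicators.
For each fixed i, the pair (π(i), π(i+1)) is a uniformly random ordered pair of distinct values from {1, …, 176}; by symmetry P[π(i) > π(i+1)] = 1/2.
By linearity: E[X] = 175 · (1/2) = (176 − 1) · (1/2) = 175/2 ≈ 87.500.

E[X] = 175/2 = 87.500.


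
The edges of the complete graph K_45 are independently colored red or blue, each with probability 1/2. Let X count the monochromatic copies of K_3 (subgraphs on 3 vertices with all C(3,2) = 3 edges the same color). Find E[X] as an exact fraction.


Let X = Σ_S X_S over the C(45, 3) = 14190 subsets S of size 3, where X_S = 1 if the K_3 on S is monochromatic.
For a fixed S, the K_3 on S has C(3, 2) = 3 edges. P[all 3 edges red] = (1/2)^3, and likewise for blue, so P[monochromatic] = 2·(1/2)^3 = 2^{1 − 3} = 1/4.
By linearity: E[X] = C(45, 3) · 2^{1 − 3} = 14190 · 1/4 = 7095/2.
Numerically: E[X] ≈ 3547.5000.

E[X] = C(45,3)·2^(1−C(3,2)) = 7095/2 ≈ 3547.5000.


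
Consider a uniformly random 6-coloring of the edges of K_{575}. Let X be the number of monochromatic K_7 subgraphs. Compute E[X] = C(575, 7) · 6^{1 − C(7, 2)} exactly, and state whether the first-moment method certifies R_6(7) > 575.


E[X] = C(575, 7) · 6^{1 − 21} = 3974871393896975 · 6^{−20} = 3974871393896975/3656158440062976.
As a reduced fraction: E[X] = 3974871393896975/3656158440062976 ≈ 1.08717.
Is E[X] < 1? NO.
Since E[X] ≥ 1, the first-moment bound is inconclusive at n = 575; it does NOT by itself certify R_6(7) > 575.

E[X] = 3974871393896975/3656158440062976 ≈ 1.08717; E[X] ≥ 1; first-moment method inconclusive here.


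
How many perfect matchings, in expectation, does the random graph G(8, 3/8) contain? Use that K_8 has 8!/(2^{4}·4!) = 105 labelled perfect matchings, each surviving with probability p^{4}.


K_8 has 8!/(2^{4}·4!) = 105 labelled perfect matchings.
For each such perfect matching H, let X_H = 1 if all 4 edges of H are present in G. Then P[X_H = 1] = p^{4} = (3/8)^{4} = 81/4096.
By linearity: E[X] = Σ_H E[X_H] = 105 · p^{4} = 105 · 81/4096 = 8505/4096.
Numerically: E[X] ≈ 2.076.

E[X] = 105 · (3/8)^{4} = 8505/4096 ≈ 2.076.


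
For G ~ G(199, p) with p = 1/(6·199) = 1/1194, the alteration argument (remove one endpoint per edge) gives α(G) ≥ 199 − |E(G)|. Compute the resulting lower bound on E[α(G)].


E[|E(G)|] = C(199, 2)·p = 19701 · (1/1194) = 33/2.
E[α(G)] ≥ n − E[|E(G)|] = 199 − 33/2 = 365/2.
Numerically: ≈ 182.500.
(This is only a lower bound; the true E[α(G)] may be larger.)

E[α(G)] ≥ 365/2 ≈ 182.500.


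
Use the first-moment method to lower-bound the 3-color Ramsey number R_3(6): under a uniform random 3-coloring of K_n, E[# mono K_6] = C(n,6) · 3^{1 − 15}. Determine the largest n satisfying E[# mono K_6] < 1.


We need C(n, 6) · 3^{1 − 15} < 1, i.e. C(n, 6) < 3^{15 − 1} = 4782969.
Check values of n near the boundary:
  n = 35: C(35, 6) = 1623160; 1623160 < 4782969? YES
  n = 36: C(36, 6) = 1947792; 1947792 < 4782969? YES
  n = 37: C(37, 6) = 2324784; 2324784 < 4782969? YES
  n = 38: C(38, 6) = 2760681; 2760681 < 4782969? YES
  n = 39: C(39, 6) = 3262623; 3262623 < 4782969? YES
  n = 40: C(40, 6) = 3838380; 3838380 < 4782969? YES
  n = 41: C(41, 6) = 4496388; 4496388 < 4782969? YES
  n = 42: C(42, 6) = 5245786; 5245786 < 4782969? NO
  n = 43: C(43, 6) = 6096454; 6096454 < 4782969? NO
The largest n with C(n, 6) < 4782969 is n = 41 (where E[X] = 1498796/1594323 ≈ 0.94008). Hence R_3(6) > 41, i.e. R_3(6) ≥ 42.

Largest n = 41; hence R_3(6) > 41.


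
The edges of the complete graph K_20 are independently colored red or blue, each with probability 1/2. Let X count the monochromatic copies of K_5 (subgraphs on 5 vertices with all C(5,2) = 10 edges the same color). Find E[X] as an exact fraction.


Let X = Σ_S X_S over the C(20, 5) = 15504 subsets S of size 5, where X_S = 1 if the K_5 on S is monochromatic.
For a fixed S, the K_5 on S has C(5, 2) = 10 edges. P[all 10 edges red] = (1/2)^10, and likewise for blue, so P[monochromatic] = 2·(1/2)^10 = 2^{1 − 10} = 1/512.
By linearity: E[X] = C(20, 5) · 2^{1 − 10} = 15504 · 1/512 = 969/32.
Numerically: E[X] ≈ 30.281250.

E[X] = C(20,5)·2^(1−C(5,2)) = 969/32 ≈ 30.281250.


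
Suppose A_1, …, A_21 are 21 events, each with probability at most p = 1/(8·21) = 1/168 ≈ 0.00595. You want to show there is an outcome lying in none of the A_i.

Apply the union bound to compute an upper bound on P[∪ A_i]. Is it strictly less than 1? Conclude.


Union bound: P[∪_{i=1}^{21} A_i] ≤ Σ_i P[A_i] ≤ 21·p = 21·(1/168) = 1/8.
Numerically: 1/8 ≈ 0.12500.
Is 1/8 < 1? YES.
Since P[∪ A_i] ≤ 1/8 < 1, the complement has P[∩ A_i^c] ≥ 1 − 1/8 = 7/8 > 0, so some outcome avoids every A_i.

21·p = 1/8 ≈ 0.12500; existence CERTIFIED by the union bound.


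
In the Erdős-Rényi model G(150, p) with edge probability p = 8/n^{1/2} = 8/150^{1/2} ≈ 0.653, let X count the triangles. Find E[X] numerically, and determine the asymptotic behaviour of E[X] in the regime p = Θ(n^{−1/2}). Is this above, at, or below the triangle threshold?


Number of potential triangles: C(150, 3) = 551300.
Each occurs with probability p³ ≈ (0.653)³ ≈ 2.78697e-01.
By linearity: E[X] = C(150, 3)·p³ ≈ 551300 · 2.78697e-01 ≈ 153645.932.
Since α = 1/2 < 1, p = c/n^{1/2} ≫ 1/n is above the triangle threshold p ~ 1/n. Asymptotically E[X] ~ (c³/6)·n^{3(1−α)} = (8³/6)·n^{1.5} → ∞; triangles are abundant w.h.p.

E[X] ≈ 153645.932; in regime p = Θ(1/n^{1/2}) E[X] diverges (above the triangle threshold p ~ 1/n).


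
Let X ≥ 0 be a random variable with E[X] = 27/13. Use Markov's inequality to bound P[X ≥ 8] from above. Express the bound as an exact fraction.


μ = E[X] = 27/13, a = 8.
Markov: P[X ≥ 8] ≤ μ/a = (27/13)/8 = 27/104.
Numerically: ≈ 0.25962.
(Since a = 8 > μ = 2.07692, the bound 27/104 is < 1 and informative.)

P[X ≥ 8] ≤ 27/104 ≈ 0.25962.


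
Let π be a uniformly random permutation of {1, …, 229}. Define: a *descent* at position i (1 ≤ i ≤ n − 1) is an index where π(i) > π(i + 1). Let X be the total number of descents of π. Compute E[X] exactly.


Write X = Σ X_I over i = 1, …, 228, with X_I the indicator of one descent.
There are 228 indicators.
For each fixed i, the pair (π(i), π(i+1)) is a uniformly random ordered pair of distinct values from {1, …, 229}; by symmetry P[π(i) > π(i+1)] = 1/2.
By linearity: E[X] = 228 · (1/2) = (229 − 1) · (1/2) = 114 ≈ 114.000.

E[X] = 114 = 114.000.
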